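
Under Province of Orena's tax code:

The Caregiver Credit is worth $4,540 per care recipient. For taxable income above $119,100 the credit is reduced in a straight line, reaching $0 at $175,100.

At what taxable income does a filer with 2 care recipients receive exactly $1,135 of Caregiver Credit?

Full credit = 2 × $4,540 = $9,080.
$1,135 is 1,135/9,080 of the full $9,080, so 7,945/9,080 of the $56,000 range has been used: income = $119,100 + $56,000 × 7,945/9,080 = $168,100.

$168,100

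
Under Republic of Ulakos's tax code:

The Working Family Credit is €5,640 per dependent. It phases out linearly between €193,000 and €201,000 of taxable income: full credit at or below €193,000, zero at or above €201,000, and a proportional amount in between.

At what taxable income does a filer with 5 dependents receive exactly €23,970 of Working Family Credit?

€194,200

Full credit = 5 × €5,640 = €28,200.
€23,970 is 23,970/28,200 of the full €28,200, so 4,230/28,200 of the €8,000 range has been used: income = €193,000 + €8,000 × 4,230/28,200 = €194,200.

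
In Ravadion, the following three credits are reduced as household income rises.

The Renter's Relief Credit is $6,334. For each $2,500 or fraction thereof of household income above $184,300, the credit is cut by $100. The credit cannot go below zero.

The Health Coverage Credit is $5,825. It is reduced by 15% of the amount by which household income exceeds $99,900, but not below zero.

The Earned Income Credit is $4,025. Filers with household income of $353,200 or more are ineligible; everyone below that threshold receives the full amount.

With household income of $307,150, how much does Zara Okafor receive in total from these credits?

$5,359

Renter's Relief Credit: income exceeds $184,300 by $122,850, which is 50 full-or-partial $2,500 increments; reduction = 50 × $100 = $5,000, leaving $1,334.
Health Coverage Credit: 15% of the $207,250 excess over $99,900 is $31,087.50 ≥ base, so the credit is $0.
Earned Income Credit: $307,150 is below the $353,200 cutoff, so the full $4,025 applies.
Total: $1,334 + $0 + $4,025 = $5,359.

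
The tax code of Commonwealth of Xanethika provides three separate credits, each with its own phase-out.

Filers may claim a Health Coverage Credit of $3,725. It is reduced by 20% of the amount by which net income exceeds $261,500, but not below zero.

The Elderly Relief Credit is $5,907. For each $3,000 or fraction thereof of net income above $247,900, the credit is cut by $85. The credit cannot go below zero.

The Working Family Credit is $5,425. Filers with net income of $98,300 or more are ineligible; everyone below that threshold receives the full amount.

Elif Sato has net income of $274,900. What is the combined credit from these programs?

Health Coverage Credit: 20% of the $13,400 excess over $261,500 is $2,680; credit = $3,725 − $2,680 = $1,045.
Elderly Relief Credit: income exceeds $247,900 by $27,000, which is 9 full-or-partial $3,000 increments; reduction = 9 × $85 = $765, leaving $5,142.
Working Family Credit: $274,900 meets or exceeds the $98,300 cutoff, so the credit is $0.
Total: $1,045 + $5,142 + $0 = $6,187.

$6,187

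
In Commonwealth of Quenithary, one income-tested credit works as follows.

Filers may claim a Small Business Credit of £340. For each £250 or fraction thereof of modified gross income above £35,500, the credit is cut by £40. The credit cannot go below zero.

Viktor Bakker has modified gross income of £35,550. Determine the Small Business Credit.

£300

Small Business Credit: income exceeds £35,500 by £50, which is 1 full-or-partial £250 increment; reduction = 1 × £40 = £40, leaving £300.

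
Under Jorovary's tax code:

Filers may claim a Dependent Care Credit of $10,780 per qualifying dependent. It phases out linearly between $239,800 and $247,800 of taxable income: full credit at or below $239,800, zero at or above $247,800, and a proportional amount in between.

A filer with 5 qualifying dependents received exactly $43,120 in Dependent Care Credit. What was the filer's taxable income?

$241,400

Full credit = 5 × $10,780 = $53,900.
$43,120 is 43,120/53,900 of the full $53,900, so 10,780/53,900 of the $8,000 range has been used: income = $239,800 + $8,000 × 10,780/53,900 = $241,400.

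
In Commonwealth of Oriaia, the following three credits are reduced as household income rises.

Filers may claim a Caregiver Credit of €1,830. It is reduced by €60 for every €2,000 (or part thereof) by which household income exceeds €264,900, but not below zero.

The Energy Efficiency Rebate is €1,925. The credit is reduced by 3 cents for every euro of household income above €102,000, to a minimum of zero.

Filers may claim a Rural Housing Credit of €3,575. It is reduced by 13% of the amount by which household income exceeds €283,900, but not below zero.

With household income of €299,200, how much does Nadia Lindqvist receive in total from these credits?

€2,336

Caregiver Credit: income exceeds €264,900 by €34,300, which is 18 full-or-partial €2,000 increments; reduction = 18 × €60 = €1,080, leaving €750.
Energy Efficiency Rebate: 3% of the €197,200 excess over €102,000 is €5,916 ≥ base, so the credit is €0.
Rural Housing Credit: 13% of the €15,300 excess over €283,900 is €1,989; credit = €3,575 − €1,989 = €1,586.
Total: €750 + €0 + €1,586 = €2,336.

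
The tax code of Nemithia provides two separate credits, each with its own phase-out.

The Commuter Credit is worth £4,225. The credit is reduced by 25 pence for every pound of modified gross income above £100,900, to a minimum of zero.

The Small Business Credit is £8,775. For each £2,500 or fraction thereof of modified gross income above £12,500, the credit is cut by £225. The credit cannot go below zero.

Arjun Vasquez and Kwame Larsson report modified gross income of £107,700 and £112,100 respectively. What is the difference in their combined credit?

£1,100

Arjun (£107,700): Commuter Credit: 25% of the £6,800 excess over £100,900 is £1,700; credit = £4,225 − £1,700 = £2,525. Small Business Credit: income exceeds £12,500 by £95,200 → 39 increments × £225 = £8,775 ≥ base, so the credit is £0. total £2,525 + £0 = £2,525
Kwame (£112,100): Commuter Credit: 25% of the £11,200 excess over £100,900 is £2,800; credit = £4,225 − £2,800 = £1,425. Small Business Credit: income exceeds £12,500 by £99,600 → 40 increments × £225 = £9,000 ≥ base, so the credit is £0. total £1,425 + £0 = £1,425
Difference: |£2,525 − £1,425| = £1,100.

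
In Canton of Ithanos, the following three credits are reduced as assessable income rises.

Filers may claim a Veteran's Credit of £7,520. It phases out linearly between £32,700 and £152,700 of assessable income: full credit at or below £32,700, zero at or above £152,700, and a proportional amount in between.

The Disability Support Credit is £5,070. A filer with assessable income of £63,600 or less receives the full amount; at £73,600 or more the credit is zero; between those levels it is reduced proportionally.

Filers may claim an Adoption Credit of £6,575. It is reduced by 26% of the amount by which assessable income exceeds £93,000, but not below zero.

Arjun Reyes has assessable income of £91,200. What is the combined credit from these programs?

Veteran's Credit: £91,200 is £58,500 into a £120,000 phase-out range, leaving 61,500/120,000 of the credit: £7,520 × 61,500/120,000 = £3,854.
Disability Support Credit: £91,200 is at or above £73,600, so the credit is £0.
Adoption Credit: £91,200 is at or below the £93,000 threshold, so the full £6,575 applies.
Total: £3,854 + £0 + £6,575 = £10,429.

£10,429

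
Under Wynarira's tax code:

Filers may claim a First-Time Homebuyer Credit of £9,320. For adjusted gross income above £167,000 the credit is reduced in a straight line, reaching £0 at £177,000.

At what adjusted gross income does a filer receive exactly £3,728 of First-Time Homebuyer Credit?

£3,728 is 3,728/9,320 of the full £9,320, so 5,592/9,320 of the £10,000 range has been used: income = £167,000 + £10,000 × 5,592/9,320 = £173,000.

£173,000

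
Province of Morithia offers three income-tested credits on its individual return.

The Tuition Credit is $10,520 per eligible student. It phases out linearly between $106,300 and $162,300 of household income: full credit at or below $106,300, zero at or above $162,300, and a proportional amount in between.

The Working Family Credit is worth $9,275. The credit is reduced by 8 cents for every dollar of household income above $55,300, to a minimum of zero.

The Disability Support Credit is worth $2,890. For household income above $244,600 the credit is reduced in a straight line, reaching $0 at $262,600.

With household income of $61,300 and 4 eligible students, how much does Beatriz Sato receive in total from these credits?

Tuition Credit: base = 4 × $10,520 = $42,080. $61,300 is at or below the $106,300 threshold, so the full $42,080 applies.
Working Family Credit: 8% of the $6,000 excess over $55,300 is $480; credit = $9,275 − $480 = $8,795.
Disability Support Credit: $61,300 is at or below the $244,600 threshold, so the full $2,890 applies.
Total: $42,080 + $8,795 + $2,890 = $53,765.

$53,765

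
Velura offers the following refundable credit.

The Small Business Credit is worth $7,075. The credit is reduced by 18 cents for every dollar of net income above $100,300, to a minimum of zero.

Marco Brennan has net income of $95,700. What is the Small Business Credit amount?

Small Business Credit: $95,700 is at or below the $100,300 threshold, so the full $7,075 applies.

$7,075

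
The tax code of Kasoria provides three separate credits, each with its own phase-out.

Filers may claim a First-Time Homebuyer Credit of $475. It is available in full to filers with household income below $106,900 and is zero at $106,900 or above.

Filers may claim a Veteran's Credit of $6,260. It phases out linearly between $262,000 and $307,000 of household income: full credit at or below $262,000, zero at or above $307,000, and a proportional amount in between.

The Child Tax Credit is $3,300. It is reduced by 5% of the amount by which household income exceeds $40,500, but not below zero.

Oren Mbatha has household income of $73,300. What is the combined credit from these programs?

First-Time Homebuyer Credit: $73,300 is below the $106,900 cutoff, so the full $475 applies.
Veteran's Credit: $73,300 is at or below the $262,000 threshold, so the full $6,260 applies.
Child Tax Credit: 5% of the $32,800 excess over $40,500 is $1,640; credit = $3,300 − $1,640 = $1,660.
Total: $475 + $6,260 + $1,660 = $8,395.

$8,395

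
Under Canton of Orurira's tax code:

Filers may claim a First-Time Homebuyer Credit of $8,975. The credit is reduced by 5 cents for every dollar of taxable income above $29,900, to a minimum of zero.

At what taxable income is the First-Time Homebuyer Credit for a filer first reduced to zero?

The credit falls by 5% of each dollar above $29,900, so it reaches zero when the excess is $8,975 / 5% = $179,500: income = $29,900 + $179,500 = $209,400.

$209,400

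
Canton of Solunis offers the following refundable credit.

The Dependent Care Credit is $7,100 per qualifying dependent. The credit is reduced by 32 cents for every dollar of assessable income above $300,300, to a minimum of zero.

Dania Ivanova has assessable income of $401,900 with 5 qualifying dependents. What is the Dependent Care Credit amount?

Dependent Care Credit: base = 5 × $7,100 = $35,500. 32% of the $101,600 excess over $300,300 is $32,512; credit = $35,500 − $32,512 = $2,988.

$2,988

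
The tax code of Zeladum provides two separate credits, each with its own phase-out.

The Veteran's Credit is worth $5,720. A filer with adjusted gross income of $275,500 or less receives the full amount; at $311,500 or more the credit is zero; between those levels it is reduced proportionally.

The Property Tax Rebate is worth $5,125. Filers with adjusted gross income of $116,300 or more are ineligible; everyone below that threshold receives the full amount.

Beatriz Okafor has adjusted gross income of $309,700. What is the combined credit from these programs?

Veteran's Credit: $309,700 is $34,200 into a $36,000 phase-out range, leaving 1,800/36,000 of the credit: $5,720 × 1,800/36,000 = $286.
Property Tax Rebate: $309,700 meets or exceeds the $116,300 cutoff, so the credit is $0.
Total: $286 + $0 = $286.

$286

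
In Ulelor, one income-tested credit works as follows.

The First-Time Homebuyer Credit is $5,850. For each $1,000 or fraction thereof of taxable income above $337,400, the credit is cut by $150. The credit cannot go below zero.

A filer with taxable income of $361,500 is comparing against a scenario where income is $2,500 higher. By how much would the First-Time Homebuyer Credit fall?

$300

At $361,500 — income exceeds $337,400 by $24,100, which is 25 full-or-partial $1,000 increments; reduction = 25 × $150 = $3,750, leaving $2,100.
At $364,000 — income exceeds $337,400 by $26,600, which is 27 full-or-partial $1,000 increments; reduction = 27 × $150 = $4,050, leaving $1,800.
Lost: $2,100 − $1,800 = $300.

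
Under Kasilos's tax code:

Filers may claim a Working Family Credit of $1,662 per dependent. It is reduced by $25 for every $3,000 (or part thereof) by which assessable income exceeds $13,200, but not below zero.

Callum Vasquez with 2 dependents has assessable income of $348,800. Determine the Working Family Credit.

Working Family Credit: base = 2 × $1,662 = $3,324. income exceeds $13,200 by $335,600, which is 112 full-or-partial $3,000 increments; reduction = 112 × $25 = $2,800, leaving $524.

$524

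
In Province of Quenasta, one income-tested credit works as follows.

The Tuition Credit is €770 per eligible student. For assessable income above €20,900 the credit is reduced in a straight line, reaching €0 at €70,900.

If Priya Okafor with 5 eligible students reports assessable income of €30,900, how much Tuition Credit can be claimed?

€3,080

Tuition Credit: base = 5 × €770 = €3,850. €30,900 is €10,000 into a €50,000 phase-out range, leaving 40,000/50,000 of the credit: €3,850 × 40,000/50,000 = €3,080.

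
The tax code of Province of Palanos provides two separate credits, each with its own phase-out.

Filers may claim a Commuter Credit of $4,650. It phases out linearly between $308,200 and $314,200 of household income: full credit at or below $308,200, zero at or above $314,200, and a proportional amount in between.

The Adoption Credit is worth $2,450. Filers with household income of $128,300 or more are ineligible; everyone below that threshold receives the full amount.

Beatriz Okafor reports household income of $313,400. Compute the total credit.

Commuter Credit: $313,400 is $5,200 into a $6,000 phase-out range, leaving 800/6,000 of the credit: $4,650 × 800/6,000 = $620.
Adoption Credit: $313,400 meets or exceeds the $128,300 cutoff, so the credit is $0.
Total: $620 + $0 = $620.

$620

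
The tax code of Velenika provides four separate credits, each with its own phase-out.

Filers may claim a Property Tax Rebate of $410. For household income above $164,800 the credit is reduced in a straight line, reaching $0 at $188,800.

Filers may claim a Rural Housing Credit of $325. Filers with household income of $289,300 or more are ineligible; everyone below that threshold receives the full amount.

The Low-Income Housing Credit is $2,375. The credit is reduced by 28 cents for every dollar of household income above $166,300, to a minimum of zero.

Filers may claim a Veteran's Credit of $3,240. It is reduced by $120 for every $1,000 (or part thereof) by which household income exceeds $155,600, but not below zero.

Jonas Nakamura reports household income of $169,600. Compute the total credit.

Property Tax Rebate: $169,600 is $4,800 into a $24,000 phase-out range, leaving 19,200/24,000 of the credit: $410 × 19,200/24,000 = $328.
Rural Housing Credit: $169,600 is below the $289,300 cutoff, so the full $325 applies.
Low-Income Housing Credit: 28% of the $3,300 excess over $166,300 is $924; credit = $2,375 − $924 = $1,451.
Veteran's Credit: income exceeds $155,600 by $14,000, which is 14 full-or-partial $1,000 increments; reduction = 14 × $120 = $1,680, leaving $1,560.
Total: $328 + $325 + $1,451 + $1,560 = $3,664.

$3,664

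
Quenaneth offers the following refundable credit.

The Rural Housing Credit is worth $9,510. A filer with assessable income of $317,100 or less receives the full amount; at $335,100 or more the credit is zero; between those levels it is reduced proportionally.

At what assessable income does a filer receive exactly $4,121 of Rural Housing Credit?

$4,121 is 4,121/9,510 of the full $9,510, so 5,389/9,510 of the $18,000 range has been used: income = $317,100 + $18,000 × 5,389/9,510 = $327,300.

$327,300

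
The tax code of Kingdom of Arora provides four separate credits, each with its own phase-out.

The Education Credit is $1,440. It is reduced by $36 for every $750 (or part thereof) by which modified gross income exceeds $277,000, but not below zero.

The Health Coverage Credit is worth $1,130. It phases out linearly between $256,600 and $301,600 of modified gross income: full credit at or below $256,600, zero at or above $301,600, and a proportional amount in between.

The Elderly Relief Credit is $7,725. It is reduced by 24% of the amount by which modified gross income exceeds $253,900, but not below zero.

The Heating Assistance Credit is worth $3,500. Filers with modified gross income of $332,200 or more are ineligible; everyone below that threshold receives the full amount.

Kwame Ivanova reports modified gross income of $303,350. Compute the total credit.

Education Credit: income exceeds $277,000 by $26,350, which is 36 full-or-partial $750 increments; reduction = 36 × $36 = $1,296, leaving $144.
Health Coverage Credit: $303,350 is at or above $301,600, so the credit is $0.
Elderly Relief Credit: 24% of the $49,450 excess over $253,900 is $11,868 ≥ base, so the credit is $0.
Heating Assistance Credit: $303,350 is below the $332,200 cutoff, so the full $3,500 applies.
Total: $144 + $0 + $0 + $3,500 = $3,644.

$3,644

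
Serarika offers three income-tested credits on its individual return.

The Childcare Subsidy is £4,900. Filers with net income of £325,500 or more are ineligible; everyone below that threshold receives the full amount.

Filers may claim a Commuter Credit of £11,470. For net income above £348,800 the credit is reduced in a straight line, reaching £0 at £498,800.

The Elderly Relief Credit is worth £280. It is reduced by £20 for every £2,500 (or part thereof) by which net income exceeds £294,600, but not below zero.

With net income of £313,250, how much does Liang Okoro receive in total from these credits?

Childcare Subsidy: £313,250 is below the £325,500 cutoff, so the full £4,900 applies.
Commuter Credit: £313,250 is at or below the £348,800 threshold, so the full £11,470 applies.
Elderly Relief Credit: income exceeds £294,600 by £18,650, which is 8 full-or-partial £2,500 increments; reduction = 8 × £20 = £160, leaving £120.
Total: £4,900 + £11,470 + £120 = £16,490.

£16,490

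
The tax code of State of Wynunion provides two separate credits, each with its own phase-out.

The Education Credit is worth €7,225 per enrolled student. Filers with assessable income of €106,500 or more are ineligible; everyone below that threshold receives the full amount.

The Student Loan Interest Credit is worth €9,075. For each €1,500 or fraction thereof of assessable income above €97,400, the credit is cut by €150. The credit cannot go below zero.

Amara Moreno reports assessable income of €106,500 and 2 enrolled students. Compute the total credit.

€8,025

Education Credit: base = 2 × €7,225 = €14,450. €106,500 meets or exceeds the €106,500 cutoff, so the credit is €0.
Student Loan Interest Credit: income exceeds €97,400 by €9,100, which is 7 full-or-partial €1,500 increments; reduction = 7 × €150 = €1,050, leaving €8,025.
Total: €0 + €8,025 = €8,025.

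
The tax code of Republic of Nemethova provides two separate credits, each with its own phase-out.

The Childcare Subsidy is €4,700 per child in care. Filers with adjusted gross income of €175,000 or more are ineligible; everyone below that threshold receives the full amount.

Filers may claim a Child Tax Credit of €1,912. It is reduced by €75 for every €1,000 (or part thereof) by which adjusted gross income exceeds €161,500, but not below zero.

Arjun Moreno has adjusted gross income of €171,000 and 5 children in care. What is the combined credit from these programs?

Childcare Subsidy: base = 5 × €4,700 = €23,500. €171,000 is below the €175,000 cutoff, so the full €23,500 applies.
Child Tax Credit: income exceeds €161,500 by €9,500, which is 10 full-or-partial €1,000 increments; reduction = 10 × €75 = €750, leaving €1,162.
Total: €23,500 + €1,162 = €24,662.

€24,662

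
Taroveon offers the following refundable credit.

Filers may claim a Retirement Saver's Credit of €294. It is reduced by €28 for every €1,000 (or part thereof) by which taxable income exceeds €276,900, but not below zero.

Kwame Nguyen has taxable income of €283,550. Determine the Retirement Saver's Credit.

€98

Retirement Saver's Credit: income exceeds €276,900 by €6,650, which is 7 full-or-partial €1,000 increments; reduction = 7 × €28 = €196, leaving €98.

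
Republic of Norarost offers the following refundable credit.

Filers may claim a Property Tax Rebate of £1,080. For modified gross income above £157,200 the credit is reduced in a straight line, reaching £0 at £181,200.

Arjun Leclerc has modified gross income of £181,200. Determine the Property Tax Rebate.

£0

Property Tax Rebate: £181,200 is at or above £181,200, so the credit is £0.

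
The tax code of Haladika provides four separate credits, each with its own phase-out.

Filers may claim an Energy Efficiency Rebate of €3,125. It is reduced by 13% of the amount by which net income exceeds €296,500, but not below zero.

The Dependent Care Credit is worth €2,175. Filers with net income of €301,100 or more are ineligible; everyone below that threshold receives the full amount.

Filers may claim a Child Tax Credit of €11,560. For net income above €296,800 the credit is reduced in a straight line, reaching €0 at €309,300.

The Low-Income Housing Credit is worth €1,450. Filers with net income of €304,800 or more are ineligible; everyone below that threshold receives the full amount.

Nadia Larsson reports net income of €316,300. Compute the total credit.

Energy Efficiency Rebate: 13% of the €19,800 excess over €296,500 is €2,574; credit = €3,125 − €2,574 = €551.
Dependent Care Credit: €316,300 meets or exceeds the €301,100 cutoff, so the credit is €0.
Child Tax Credit: €316,300 is at or above €309,300, so the credit is €0.
Low-Income Housing Credit: €316,300 meets or exceeds the €304,800 cutoff, so the credit is €0.
Total: €551 + €0 + €0 + €0 = €551.

€551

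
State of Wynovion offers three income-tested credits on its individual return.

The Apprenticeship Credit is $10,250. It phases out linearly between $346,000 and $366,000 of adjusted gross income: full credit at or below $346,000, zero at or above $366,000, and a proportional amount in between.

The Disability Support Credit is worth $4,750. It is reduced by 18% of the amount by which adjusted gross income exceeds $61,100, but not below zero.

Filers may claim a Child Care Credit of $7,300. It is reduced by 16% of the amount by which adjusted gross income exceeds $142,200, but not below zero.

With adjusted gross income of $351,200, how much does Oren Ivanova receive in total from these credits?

Apprenticeship Credit: $351,200 is $5,200 into a $20,000 phase-out range, leaving 14,800/20,000 of the credit: $10,250 × 14,800/20,000 = $7,585.
Disability Support Credit: 18% of the $290,100 excess over $61,100 is $52,218 ≥ base, so the credit is $0.
Child Care Credit: 16% of the $209,000 excess over $142,200 is $33,440 ≥ base, so the credit is $0.
Total: $7,585 + $0 + $0 = $7,585.

$7,585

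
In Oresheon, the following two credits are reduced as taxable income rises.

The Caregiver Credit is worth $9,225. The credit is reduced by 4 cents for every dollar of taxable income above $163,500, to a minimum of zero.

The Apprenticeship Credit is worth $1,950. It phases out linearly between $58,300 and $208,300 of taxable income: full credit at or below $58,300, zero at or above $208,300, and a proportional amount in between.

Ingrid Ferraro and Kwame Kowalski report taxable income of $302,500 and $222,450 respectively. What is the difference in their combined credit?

Ingrid ($302,500): Caregiver Credit: 4% of the $139,000 excess over $163,500 is $5,560; credit = $9,225 − $5,560 = $3,665. Apprenticeship Credit: $302,500 is at or above $208,300, so the credit is $0. total $3,665 + $0 = $3,665
Kwame ($222,450): Caregiver Credit: 4% of the $58,950 excess over $163,500 is $2,358; credit = $9,225 − $2,358 = $6,867. Apprenticeship Credit: $222,450 is at or above $208,300, so the credit is $0. total $6,867 + $0 = $6,867
Difference: |$3,665 − $6,867| = $3,202.

$3,202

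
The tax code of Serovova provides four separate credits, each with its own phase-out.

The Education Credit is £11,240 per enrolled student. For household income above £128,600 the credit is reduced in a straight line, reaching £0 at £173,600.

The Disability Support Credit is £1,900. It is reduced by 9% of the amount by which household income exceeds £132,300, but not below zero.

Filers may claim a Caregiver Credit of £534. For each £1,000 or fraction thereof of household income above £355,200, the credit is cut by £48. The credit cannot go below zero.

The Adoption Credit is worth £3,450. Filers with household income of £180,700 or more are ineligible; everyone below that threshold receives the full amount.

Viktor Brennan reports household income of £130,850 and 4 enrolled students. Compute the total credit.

Education Credit: base = 4 × £11,240 = £44,960. £130,850 is £2,250 into a £45,000 phase-out range, leaving 42,750/45,000 of the credit: £44,960 × 42,750/45,000 = £42,712.
Disability Support Credit: £130,850 is at or below the £132,300 threshold, so the full £1,900 applies.
Caregiver Credit: £130,850 is at or below the £355,200 threshold, so the full £534 applies.
Adoption Credit: £130,850 is below the £180,700 cutoff, so the full £3,450 applies.
Total: £42,712 + £1,900 + £534 + £3,450 = £48,596.

£48,596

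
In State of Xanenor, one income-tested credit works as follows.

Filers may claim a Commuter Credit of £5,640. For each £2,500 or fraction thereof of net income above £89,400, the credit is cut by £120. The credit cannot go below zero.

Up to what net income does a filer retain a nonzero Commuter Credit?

After 46 increments the reduction is 46 × £120 = £5,520, leaving £120; one more increment wipes it out. Increment 46 ends at excess 46 × £2,500 = £115,000, so the highest qualifying income is £89,400 + £115,000 = £204,400.

£204,400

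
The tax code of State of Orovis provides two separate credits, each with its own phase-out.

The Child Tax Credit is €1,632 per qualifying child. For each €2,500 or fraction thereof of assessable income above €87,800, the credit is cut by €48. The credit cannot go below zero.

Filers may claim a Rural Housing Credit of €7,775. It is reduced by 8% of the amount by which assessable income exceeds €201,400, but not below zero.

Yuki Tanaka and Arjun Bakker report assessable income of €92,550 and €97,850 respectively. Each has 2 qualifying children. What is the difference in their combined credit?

€144

Yuki (€92,550): Child Tax Credit: base = 2 × €1,632 = €3,264. income exceeds €87,800 by €4,750, which is 2 full-or-partial €2,500 increments; reduction = 2 × €48 = €96, leaving €3,168. Rural Housing Credit: €92,550 is at or below the €201,400 threshold, so the full €7,775 applies. total €3,168 + €7,775 = €10,943
Arjun (€97,850): Child Tax Credit: base = 2 × €1,632 = €3,264. income exceeds €87,800 by €10,050, which is 5 full-or-partial €2,500 increments; reduction = 5 × €48 = €240, leaving €3,024. Rural Housing Credit: €97,850 is at or below the €201,400 threshold, so the full €7,775 applies. total €3,024 + €7,775 = €10,799
Difference: |€10,943 − €10,799| = €144.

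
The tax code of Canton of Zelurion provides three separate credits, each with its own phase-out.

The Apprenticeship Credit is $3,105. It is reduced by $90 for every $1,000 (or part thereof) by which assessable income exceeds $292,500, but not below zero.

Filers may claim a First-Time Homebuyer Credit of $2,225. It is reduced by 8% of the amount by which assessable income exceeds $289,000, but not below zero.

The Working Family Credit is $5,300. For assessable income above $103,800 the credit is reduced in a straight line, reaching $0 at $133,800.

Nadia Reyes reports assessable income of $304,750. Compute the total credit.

Apprenticeship Credit: income exceeds $292,500 by $12,250, which is 13 full-or-partial $1,000 increments; reduction = 13 × $90 = $1,170, leaving $1,935.
First-Time Homebuyer Credit: 8% of the $15,750 excess over $289,000 is $1,260; credit = $2,225 − $1,260 = $965.
Working Family Credit: $304,750 is at or above $133,800, so the credit is $0.
Total: $1,935 + $965 + $0 = $2,900.

$2,900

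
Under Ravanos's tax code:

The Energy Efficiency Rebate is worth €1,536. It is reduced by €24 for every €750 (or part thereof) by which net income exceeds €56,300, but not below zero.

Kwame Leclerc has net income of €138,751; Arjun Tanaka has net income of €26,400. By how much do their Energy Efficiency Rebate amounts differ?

Kwame (€138,751): Energy Efficiency Rebate: income exceeds €56,300 by €82,451 → 110 increments × €24 = €2,640 ≥ base, so the credit is €0.
Arjun (€26,400): Energy Efficiency Rebate: €26,400 is at or below the €56,300 threshold, so the full €1,536 applies.
Difference: |€0 − €1,536| = €1,536.

€1,536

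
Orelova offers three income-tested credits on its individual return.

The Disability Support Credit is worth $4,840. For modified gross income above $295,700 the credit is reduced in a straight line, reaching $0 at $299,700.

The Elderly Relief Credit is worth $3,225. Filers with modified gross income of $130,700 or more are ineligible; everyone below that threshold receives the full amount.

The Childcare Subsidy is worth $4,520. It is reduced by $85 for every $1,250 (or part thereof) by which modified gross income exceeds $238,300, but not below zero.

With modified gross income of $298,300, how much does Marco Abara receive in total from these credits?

Disability Support Credit: $298,300 is $2,600 into a $4,000 phase-out range, leaving 1,400/4,000 of the credit: $4,840 × 1,400/4,000 = $1,694.
Elderly Relief Credit: $298,300 meets or exceeds the $130,700 cutoff, so the credit is $0.
Childcare Subsidy: income exceeds $238,300 by $60,000, which is 48 full-or-partial $1,250 increments; reduction = 48 × $85 = $4,080, leaving $440.
Total: $1,694 + $0 + $440 = $2,134.

$2,134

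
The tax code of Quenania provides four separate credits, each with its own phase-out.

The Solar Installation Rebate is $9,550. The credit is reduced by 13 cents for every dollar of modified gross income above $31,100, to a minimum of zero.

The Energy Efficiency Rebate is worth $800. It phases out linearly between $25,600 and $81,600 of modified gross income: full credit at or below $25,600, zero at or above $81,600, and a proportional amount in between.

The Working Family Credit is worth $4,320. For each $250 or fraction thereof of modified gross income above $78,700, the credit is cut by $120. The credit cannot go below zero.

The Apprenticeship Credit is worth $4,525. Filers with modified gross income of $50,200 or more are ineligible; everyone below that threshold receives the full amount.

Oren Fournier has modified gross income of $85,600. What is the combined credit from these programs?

Solar Installation Rebate: 13% of the $54,500 excess over $31,100 is $7,085; credit = $9,550 − $7,085 = $2,465.
Energy Efficiency Rebate: $85,600 is at or above $81,600, so the credit is $0.
Working Family Credit: income exceeds $78,700 by $6,900, which is 28 full-or-partial $250 increments; reduction = 28 × $120 = $3,360, leaving $960.
Apprenticeship Credit: $85,600 meets or exceeds the $50,200 cutoff, so the credit is $0.
Total: $2,465 + $0 + $960 + $0 = $3,425.

$3,425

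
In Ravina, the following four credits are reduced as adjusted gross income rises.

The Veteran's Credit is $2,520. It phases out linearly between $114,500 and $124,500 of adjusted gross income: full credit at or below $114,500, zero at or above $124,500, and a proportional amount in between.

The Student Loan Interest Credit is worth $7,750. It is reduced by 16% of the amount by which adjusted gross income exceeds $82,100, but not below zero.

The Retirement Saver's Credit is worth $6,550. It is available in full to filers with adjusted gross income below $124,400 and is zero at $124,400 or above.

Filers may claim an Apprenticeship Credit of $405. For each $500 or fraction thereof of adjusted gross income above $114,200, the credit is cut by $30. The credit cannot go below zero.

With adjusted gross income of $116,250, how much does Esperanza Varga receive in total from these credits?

Veteran's Credit: $116,250 is $1,750 into a $10,000 phase-out range, leaving 8,250/10,000 of the credit: $2,520 × 8,250/10,000 = $2,079.
Student Loan Interest Credit: 16% of the $34,150 excess over $82,100 is $5,464; credit = $7,750 − $5,464 = $2,286.
Retirement Saver's Credit: $116,250 is below the $124,400 cutoff, so the full $6,550 applies.
Apprenticeship Credit: income exceeds $114,200 by $2,050, which is 5 full-or-partial $500 increments; reduction = 5 × $30 = $150, leaving $255.
Total: $2,079 + $2,286 + $6,550 + $255 = $11,170.

$11,170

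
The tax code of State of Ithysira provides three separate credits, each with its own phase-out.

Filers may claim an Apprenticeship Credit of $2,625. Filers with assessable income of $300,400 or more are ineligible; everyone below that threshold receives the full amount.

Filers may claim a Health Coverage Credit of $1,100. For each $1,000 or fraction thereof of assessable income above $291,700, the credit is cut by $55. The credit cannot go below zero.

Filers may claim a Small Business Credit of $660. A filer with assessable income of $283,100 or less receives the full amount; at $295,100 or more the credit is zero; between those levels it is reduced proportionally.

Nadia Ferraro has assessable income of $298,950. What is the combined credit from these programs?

Apprenticeship Credit: $298,950 is below the $300,400 cutoff, so the full $2,625 applies.
Health Coverage Credit: income exceeds $291,700 by $7,250, which is 8 full-or-partial $1,000 increments; reduction = 8 × $55 = $440, leaving $660.
Small Business Credit: $298,950 is at or above $295,100, so the credit is $0.
Total: $2,625 + $660 + $0 = $3,285.

$3,285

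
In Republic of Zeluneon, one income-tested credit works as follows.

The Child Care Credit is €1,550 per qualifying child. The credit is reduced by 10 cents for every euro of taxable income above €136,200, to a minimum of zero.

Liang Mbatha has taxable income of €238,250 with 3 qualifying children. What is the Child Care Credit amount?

€0

Child Care Credit: base = 3 × €1,550 = €4,650. 10% of the €102,050 excess over €136,200 is €10,205 ≥ base, so the credit is €0.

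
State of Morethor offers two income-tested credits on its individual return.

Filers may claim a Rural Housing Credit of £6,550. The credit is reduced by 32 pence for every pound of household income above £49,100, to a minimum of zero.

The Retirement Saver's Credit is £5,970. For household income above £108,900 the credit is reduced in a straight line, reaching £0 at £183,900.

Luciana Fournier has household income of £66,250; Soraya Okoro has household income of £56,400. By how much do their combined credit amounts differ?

£3,152

Luciana (£66,250): Rural Housing Credit: 32% of the £17,150 excess over £49,100 is £5,488; credit = £6,550 − £5,488 = £1,062. Retirement Saver's Credit: £66,250 is at or below the £108,900 threshold, so the full £5,970 applies. total £1,062 + £5,970 = £7,032
Soraya (£56,400): Rural Housing Credit: 32% of the £7,300 excess over £49,100 is £2,336; credit = £6,550 − £2,336 = £4,214. Retirement Saver's Credit: £56,400 is at or below the £108,900 threshold, so the full £5,970 applies. total £4,214 + £5,970 = £10,184
Difference: |£7,032 − £10,184| = £3,152.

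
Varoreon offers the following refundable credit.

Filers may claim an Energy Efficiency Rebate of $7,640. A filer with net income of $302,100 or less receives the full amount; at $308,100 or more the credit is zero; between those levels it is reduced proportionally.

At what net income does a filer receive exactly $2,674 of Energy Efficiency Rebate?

$2,674 is 2,674/7,640 of the full $7,640, so 4,966/7,640 of the $6,000 range has been used: income = $302,100 + $6,000 × 4,966/7,640 = $306,000.

$306,000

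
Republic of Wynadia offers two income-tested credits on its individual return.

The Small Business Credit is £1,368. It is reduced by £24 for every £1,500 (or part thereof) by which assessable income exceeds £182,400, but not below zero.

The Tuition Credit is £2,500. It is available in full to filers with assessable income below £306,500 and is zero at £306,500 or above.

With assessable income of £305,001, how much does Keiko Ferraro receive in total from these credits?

£2,500

Small Business Credit: income exceeds £182,400 by £122,601 → 82 increments × £24 = £1,968 ≥ base, so the credit is £0.
Tuition Credit: £305,001 is below the £306,500 cutoff, so the full £2,500 applies.
Total: £0 + £2,500 = £2,500.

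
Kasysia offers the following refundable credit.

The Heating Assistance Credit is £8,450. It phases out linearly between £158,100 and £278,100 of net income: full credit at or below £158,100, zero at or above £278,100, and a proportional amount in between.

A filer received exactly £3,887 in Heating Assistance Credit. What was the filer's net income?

£222,900

£3,887 is 3,887/8,450 of the full £8,450, so 4,563/8,450 of the £120,000 range has been used: income = £158,100 + £120,000 × 4,563/8,450 = £222,900.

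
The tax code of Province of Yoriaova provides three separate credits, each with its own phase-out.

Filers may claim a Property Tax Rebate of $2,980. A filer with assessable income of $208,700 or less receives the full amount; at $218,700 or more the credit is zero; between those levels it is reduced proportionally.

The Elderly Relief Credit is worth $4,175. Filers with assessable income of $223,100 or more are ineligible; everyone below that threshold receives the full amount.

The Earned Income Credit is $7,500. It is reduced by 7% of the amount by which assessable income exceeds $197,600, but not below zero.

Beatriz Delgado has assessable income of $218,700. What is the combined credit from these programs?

Property Tax Rebate: $218,700 is at or above $218,700, so the credit is $0.
Elderly Relief Credit: $218,700 is below the $223,100 cutoff, so the full $4,175 applies.
Earned Income Credit: 7% of the $21,100 excess over $197,600 is $1,477; credit = $7,500 − $1,477 = $6,023.
Total: $0 + $4,175 + $6,023 = $10,198.

$10,198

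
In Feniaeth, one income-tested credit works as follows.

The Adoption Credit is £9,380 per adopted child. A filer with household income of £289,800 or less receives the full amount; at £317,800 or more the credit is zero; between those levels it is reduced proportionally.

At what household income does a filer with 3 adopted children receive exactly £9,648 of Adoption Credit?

£308,200

Full credit = 3 × £9,380 = £28,140.
£9,648 is 9,648/28,140 of the full £28,140, so 18,492/28,140 of the £28,000 range has been used: income = £289,800 + £28,000 × 18,492/28,140 = £308,200.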